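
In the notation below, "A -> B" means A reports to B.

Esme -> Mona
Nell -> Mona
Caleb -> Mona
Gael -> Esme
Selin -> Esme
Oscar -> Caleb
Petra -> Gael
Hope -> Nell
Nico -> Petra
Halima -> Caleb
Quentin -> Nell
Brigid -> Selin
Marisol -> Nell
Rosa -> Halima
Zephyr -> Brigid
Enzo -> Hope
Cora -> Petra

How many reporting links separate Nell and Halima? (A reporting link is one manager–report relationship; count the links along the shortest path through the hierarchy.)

3

Nell is 1 level below Mona, and Halima is 2 levels below Mona (their lowest common manager). The shortest path runs up from Nell to Mona and back down to Halima: 1 + 2 = 3 links.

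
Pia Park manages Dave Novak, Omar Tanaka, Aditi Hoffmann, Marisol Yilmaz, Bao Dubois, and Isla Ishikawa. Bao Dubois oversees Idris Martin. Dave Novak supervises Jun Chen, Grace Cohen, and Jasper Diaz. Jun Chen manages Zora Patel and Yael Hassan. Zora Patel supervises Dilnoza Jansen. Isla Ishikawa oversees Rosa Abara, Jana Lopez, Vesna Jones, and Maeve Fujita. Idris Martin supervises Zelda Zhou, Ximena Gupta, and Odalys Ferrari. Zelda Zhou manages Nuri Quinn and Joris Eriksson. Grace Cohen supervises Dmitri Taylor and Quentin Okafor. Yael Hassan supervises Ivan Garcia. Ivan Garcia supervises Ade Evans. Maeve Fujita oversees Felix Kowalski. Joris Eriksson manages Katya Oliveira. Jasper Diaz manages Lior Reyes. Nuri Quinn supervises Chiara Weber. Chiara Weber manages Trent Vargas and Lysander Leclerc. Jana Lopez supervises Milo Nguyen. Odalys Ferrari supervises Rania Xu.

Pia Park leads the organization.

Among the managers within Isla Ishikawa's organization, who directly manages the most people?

Isla Ishikawa

Direct-report counts within Isla Ishikawa's organization: Isla Ishikawa has 4; Jana Lopez has 1; Maeve Fujita has 1. The largest is 4, held by Isla Ishikawa.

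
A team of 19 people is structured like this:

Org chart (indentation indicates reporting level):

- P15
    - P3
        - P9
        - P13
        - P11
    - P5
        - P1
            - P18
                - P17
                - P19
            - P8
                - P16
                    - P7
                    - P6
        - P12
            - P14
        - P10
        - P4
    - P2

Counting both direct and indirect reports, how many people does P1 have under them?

7

P1 directly manages P18, P8. Under P18: P19, P17 (2). Under P8: P16, P6, P7 (3). So P1's organization is 2 direct reports plus everyone under them: 3 + 4 = 7.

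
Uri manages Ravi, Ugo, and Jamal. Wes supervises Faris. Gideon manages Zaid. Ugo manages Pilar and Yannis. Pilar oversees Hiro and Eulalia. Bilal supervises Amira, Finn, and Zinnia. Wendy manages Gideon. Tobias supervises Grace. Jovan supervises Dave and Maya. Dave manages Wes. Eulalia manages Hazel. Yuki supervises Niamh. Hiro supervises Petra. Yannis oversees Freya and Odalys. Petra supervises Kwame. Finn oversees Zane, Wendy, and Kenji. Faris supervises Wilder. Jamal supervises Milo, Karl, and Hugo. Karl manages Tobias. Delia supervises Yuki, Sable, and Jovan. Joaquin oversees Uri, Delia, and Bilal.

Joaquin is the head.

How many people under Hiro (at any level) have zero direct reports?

The only person in Hiro's organization with no one reporting to them is Kwame. That is 1.

1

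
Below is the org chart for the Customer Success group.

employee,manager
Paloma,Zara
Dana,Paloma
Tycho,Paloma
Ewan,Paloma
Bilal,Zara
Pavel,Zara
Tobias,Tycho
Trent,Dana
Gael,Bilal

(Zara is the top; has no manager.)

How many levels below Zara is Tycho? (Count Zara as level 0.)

Chain from Tycho up to Zara: Tycho → Paloma → Zara. That is 2 steps up, so Tycho is 2 levels below Zara.

2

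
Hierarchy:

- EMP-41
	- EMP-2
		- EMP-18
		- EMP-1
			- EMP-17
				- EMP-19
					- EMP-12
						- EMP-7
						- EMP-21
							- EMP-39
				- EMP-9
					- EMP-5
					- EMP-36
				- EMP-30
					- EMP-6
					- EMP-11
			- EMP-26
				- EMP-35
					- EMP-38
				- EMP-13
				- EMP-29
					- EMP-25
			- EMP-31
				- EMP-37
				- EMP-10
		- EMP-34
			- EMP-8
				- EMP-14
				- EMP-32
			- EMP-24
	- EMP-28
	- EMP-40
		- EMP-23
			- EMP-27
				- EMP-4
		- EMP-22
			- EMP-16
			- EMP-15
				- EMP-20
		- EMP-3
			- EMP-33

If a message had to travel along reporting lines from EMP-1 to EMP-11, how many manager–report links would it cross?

3

EMP-11 is in EMP-1's organization: the chain from EMP-11 up to EMP-1 is EMP-11 → EMP-30 → EMP-17 → EMP-1, which is 3 links.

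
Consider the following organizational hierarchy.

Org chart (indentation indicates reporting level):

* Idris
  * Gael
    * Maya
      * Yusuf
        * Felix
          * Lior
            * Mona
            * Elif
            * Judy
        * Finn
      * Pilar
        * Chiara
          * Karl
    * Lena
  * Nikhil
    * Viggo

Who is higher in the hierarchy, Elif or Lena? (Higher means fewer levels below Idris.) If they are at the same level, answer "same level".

Lena

Elif is 6 levels below Idris; Lena is 2. Lena is higher.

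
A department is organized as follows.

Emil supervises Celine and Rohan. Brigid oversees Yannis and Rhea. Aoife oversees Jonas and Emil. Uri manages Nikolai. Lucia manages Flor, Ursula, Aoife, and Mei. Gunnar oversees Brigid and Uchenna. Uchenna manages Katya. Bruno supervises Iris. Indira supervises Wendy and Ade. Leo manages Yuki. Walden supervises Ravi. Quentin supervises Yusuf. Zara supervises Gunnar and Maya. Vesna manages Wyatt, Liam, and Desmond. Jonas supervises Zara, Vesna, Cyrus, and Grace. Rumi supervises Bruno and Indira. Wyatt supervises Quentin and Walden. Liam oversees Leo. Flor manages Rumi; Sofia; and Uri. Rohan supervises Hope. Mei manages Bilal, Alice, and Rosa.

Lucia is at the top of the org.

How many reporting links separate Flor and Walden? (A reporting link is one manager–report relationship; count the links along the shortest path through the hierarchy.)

6

Flor is 1 level below Lucia, and Walden is 5 levels below Lucia (their lowest common manager). The shortest path runs up from Flor to Lucia and back down to Walden: 1 + 5 = 6 links.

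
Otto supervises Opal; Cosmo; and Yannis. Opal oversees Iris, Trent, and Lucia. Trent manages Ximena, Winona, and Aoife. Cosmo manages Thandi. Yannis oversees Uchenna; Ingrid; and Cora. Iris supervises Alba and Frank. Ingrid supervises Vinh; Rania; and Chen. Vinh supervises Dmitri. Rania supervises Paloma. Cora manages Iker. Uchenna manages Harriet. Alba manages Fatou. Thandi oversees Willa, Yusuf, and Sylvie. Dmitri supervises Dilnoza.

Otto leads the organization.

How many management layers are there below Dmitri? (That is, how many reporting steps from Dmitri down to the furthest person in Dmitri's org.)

1

The longest chain under Dmitri runs Dmitri → Dilnoza, which is 1 level below Dmitri.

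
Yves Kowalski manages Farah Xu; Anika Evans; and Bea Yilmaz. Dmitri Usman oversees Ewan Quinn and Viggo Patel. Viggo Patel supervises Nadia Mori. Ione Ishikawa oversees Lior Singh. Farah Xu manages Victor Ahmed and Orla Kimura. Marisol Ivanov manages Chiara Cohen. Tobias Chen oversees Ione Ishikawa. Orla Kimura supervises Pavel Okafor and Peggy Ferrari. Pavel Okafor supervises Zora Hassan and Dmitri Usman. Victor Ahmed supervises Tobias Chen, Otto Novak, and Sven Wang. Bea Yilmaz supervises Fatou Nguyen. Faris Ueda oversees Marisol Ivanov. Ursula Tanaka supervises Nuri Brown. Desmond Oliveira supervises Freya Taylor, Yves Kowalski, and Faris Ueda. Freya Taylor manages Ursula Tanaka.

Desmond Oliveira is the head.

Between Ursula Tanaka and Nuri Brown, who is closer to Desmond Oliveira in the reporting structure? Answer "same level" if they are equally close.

Ursula Tanaka is 2 levels below Desmond Oliveira; Nuri Brown is 3. Ursula Tanaka is higher.

Ursula Tanaka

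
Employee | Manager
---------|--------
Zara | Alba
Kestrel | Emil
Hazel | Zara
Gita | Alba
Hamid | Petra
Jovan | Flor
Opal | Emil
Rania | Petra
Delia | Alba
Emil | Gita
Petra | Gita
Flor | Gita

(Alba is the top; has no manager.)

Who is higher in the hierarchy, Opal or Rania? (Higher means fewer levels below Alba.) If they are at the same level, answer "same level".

Both Opal and Rania are 3 levels below Alba.

same level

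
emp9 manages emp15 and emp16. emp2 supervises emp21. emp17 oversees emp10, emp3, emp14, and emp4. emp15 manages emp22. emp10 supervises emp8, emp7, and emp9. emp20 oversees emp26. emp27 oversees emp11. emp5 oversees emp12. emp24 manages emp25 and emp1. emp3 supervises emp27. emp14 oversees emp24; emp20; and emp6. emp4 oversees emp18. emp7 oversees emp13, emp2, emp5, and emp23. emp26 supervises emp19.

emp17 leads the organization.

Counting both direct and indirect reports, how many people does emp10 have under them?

emp10 directly manages emp8, emp7, emp9. emp8 has no reports. Under emp7: emp23, emp5, emp12, emp2, emp21, emp13 (6). Under emp9: emp15, emp22, emp16 (3). So emp10's organization is 3 direct reports plus everyone under them: 1 + 7 + 4 = 12.

12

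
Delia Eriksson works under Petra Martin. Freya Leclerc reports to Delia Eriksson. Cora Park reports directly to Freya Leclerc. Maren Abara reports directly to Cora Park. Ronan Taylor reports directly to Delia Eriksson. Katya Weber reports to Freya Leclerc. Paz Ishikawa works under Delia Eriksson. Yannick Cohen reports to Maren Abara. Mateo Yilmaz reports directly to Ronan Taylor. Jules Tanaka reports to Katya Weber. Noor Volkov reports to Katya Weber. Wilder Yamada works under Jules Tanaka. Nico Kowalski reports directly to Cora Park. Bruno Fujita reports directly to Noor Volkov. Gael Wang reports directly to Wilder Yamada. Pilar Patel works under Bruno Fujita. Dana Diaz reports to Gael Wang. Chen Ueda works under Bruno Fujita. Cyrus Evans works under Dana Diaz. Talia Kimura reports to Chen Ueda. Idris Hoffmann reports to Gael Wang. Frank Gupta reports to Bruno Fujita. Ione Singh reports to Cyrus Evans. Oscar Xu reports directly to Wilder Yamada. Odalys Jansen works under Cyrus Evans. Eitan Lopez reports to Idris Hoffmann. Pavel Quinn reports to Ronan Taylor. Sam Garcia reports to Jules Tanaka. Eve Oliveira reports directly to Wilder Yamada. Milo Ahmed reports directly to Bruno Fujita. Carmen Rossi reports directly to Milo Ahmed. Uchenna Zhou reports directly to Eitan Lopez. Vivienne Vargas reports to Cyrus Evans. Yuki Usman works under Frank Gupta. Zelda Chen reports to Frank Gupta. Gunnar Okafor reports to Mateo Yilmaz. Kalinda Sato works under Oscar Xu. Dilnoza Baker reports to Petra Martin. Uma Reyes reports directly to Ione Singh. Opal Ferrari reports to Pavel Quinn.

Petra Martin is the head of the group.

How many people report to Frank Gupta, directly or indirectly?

2

Frank Gupta directly manages Yuki Usman, Zelda Chen. Yuki Usman has no reports. Zelda Chen has no reports. So Frank Gupta's organization is 2 direct reports plus everyone under them: 1 + 1 = 2.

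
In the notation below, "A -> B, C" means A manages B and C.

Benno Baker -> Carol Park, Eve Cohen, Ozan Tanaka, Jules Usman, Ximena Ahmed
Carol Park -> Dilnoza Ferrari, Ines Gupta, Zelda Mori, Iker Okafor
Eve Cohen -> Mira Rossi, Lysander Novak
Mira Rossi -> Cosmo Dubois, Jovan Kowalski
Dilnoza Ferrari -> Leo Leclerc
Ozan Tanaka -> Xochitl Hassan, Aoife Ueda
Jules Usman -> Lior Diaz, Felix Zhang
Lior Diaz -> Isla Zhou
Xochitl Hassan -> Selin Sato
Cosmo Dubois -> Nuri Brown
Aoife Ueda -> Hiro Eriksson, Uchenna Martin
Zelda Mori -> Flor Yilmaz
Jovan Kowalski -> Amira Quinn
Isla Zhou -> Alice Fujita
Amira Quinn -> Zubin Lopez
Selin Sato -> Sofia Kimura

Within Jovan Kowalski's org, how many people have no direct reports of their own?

The only person in Jovan Kowalski's organization with no one reporting to them is Zubin Lopez. That is 1.

1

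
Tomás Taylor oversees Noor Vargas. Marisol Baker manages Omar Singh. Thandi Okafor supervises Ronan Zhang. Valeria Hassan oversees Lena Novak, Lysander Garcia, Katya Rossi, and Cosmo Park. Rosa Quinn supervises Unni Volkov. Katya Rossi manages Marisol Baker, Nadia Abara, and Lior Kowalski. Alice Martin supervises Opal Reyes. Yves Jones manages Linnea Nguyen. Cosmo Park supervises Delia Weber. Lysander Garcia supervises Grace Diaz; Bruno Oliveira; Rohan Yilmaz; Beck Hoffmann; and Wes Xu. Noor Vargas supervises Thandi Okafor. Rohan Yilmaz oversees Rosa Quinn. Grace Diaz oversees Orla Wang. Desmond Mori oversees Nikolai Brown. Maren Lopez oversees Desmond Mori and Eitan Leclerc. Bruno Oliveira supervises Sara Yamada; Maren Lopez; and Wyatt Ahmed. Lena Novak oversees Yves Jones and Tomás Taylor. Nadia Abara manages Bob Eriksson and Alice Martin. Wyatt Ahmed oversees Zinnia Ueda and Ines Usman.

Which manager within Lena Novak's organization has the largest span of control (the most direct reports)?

Direct-report counts within Lena Novak's organization: Lena Novak has 2; Tomás Taylor has 1; Noor Vargas has 1; Thandi Okafor has 1; Yves Jones has 1. The largest is 2, held by Lena Novak.

Lena Novak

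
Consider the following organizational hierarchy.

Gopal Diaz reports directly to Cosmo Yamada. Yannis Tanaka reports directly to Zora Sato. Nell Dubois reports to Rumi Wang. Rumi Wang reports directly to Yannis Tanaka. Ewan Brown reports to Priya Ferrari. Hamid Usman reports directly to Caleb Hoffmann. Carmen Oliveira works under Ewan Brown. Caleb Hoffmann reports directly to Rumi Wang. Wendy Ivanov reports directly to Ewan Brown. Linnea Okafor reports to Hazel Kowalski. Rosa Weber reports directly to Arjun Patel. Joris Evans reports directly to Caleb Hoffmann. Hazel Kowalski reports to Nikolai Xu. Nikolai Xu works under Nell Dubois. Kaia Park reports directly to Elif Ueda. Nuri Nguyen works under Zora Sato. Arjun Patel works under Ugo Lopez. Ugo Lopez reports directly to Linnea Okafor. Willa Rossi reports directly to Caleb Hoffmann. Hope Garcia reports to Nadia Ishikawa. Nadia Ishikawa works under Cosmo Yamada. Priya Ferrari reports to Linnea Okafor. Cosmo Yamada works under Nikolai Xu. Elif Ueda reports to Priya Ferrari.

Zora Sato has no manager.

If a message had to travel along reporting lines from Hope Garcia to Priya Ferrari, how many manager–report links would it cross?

Hope Garcia is 3 levels below Nikolai Xu, and Priya Ferrari is 3 levels below Nikolai Xu (their lowest common manager). The shortest path runs up from Hope Garcia to Nikolai Xu and back down to Priya Ferrari: 3 + 3 = 6 links.

6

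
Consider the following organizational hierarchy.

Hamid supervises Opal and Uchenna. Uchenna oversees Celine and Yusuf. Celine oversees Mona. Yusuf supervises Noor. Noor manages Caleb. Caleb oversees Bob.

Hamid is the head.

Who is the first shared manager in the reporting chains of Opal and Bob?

Opal's chain of managers is Hamid. Bob's chain of managers is Caleb, Noor, Yusuf, Uchenna, Hamid. The first manager that appears in both chains is Hamid.

Hamid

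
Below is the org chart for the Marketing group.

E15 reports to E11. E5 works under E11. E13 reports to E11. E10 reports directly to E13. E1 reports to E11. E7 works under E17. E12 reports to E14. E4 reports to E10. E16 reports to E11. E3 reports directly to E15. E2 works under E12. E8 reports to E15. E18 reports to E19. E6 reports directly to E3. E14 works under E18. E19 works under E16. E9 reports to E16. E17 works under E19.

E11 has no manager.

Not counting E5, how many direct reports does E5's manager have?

E5 reports to E11. E11's other direct reports are E13, E15, E1, E16 — 4 peers.

4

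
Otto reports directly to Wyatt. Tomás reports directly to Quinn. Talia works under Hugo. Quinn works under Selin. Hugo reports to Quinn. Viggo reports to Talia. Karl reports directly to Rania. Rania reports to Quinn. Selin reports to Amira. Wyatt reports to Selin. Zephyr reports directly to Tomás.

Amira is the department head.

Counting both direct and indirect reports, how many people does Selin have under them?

Selin directly manages Quinn, Wyatt. Under Quinn: Hugo, Talia, Viggo, Rania, Karl, Tomás, Zephyr (7). Under Wyatt: Otto (1). So Selin's organization is 2 direct reports plus everyone under them: 8 + 2 = 10.

10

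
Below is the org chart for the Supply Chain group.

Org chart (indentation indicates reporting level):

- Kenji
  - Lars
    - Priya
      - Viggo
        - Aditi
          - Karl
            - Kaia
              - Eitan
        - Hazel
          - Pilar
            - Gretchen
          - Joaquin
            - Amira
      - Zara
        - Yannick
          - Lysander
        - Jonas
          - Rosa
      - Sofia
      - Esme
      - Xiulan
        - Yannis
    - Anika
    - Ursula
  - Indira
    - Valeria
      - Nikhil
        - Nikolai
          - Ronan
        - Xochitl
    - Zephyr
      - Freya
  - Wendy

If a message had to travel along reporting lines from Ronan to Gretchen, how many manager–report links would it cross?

11

Ronan is 5 levels below Kenji, and Gretchen is 6 levels below Kenji (their lowest common manager). The shortest path runs up from Ronan to Kenji and back down to Gretchen: 5 + 6 = 11 links.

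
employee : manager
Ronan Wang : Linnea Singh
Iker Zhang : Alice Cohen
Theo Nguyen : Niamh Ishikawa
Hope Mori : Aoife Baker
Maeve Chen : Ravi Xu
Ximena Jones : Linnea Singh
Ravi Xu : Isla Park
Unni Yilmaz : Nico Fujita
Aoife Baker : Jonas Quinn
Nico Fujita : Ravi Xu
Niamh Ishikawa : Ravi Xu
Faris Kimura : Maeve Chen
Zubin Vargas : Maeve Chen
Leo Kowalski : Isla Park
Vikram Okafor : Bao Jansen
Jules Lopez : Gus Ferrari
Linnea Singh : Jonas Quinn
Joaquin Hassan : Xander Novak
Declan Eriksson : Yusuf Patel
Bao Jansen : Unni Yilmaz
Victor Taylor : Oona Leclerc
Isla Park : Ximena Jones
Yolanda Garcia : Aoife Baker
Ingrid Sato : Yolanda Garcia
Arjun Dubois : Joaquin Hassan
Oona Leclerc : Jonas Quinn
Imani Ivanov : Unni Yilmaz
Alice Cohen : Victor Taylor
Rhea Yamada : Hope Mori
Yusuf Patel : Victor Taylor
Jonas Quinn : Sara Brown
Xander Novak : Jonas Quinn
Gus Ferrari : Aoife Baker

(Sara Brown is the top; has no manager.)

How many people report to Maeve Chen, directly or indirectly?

Maeve Chen directly manages Zubin Vargas, Faris Kimura. Zubin Vargas has no reports. Faris Kimura has no reports. So Maeve Chen's organization is 2 direct reports plus everyone under them: 1 + 1 = 2.

2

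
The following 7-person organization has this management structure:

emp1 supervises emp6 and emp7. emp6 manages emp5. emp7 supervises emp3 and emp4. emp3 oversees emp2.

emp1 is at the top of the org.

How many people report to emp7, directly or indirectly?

emp7 directly manages emp3, emp4. Under emp3: emp2 (1). emp4 has no reports. So emp7's organization is 2 direct reports plus everyone under them: 2 + 1 = 3.

3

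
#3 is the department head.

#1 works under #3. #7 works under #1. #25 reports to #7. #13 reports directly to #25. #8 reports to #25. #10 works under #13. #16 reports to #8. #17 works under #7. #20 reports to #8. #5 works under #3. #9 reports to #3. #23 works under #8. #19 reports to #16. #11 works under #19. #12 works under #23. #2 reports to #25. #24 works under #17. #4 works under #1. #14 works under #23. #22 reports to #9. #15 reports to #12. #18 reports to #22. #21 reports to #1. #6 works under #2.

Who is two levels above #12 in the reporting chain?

#12 reports to #23, and #23 reports to #8. So #12's skip-level manager is #8.

#8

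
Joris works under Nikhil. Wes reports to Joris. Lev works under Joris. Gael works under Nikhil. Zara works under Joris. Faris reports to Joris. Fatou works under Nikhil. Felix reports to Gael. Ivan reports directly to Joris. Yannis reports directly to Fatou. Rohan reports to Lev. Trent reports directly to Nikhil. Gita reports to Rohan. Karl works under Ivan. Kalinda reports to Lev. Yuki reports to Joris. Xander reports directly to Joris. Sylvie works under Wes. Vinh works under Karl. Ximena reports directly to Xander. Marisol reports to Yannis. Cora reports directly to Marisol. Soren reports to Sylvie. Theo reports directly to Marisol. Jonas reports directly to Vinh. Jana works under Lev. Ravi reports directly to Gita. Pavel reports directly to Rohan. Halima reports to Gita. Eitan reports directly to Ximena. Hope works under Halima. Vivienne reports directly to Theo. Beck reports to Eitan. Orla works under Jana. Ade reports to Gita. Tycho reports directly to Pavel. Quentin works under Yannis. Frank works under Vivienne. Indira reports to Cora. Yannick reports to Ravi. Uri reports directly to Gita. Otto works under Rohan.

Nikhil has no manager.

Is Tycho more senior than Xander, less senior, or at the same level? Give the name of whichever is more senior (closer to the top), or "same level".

Tycho is 5 levels below Nikhil; Xander is 2. Xander is higher.

Xander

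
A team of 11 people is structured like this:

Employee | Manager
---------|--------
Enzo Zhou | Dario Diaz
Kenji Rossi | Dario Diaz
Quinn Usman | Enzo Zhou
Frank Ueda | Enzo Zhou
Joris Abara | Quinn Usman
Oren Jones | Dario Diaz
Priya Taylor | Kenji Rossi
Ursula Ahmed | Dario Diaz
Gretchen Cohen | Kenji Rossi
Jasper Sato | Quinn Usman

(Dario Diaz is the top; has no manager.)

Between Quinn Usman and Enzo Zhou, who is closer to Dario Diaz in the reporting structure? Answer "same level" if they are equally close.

Enzo Zhou

Quinn Usman is 2 levels below Dario Diaz; Enzo Zhou is 1. Enzo Zhou is higher.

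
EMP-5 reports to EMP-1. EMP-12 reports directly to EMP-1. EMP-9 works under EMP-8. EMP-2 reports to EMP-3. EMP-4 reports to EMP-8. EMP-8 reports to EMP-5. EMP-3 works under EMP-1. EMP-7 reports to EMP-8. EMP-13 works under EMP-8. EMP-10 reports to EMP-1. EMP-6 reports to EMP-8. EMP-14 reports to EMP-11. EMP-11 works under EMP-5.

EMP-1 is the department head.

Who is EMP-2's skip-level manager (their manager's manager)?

EMP-2 reports to EMP-3, and EMP-3 reports to EMP-1. So EMP-2's skip-level manager is EMP-1.

EMP-1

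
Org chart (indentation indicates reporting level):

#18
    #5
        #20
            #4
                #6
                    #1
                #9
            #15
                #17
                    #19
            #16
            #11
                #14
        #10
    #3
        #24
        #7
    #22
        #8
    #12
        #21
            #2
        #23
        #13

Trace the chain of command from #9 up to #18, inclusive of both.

#9 reports to #4. #4 reports to #20. #20 reports to #5. #5 reports to #18. #18 is at the top.

#9 -> #4 -> #20 -> #5 -> #18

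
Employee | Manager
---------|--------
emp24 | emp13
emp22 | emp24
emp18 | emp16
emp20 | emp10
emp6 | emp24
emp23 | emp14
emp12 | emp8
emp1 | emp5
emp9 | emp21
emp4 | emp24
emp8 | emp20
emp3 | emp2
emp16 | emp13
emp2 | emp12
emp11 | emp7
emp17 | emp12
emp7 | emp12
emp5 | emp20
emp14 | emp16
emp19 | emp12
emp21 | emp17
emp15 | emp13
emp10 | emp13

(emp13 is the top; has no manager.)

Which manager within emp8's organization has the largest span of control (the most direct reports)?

emp12

Direct-report counts within emp8's organization: emp8 has 1; emp12 has 4; emp7 has 1; emp2 has 1; emp17 has 1; emp21 has 1. The largest is 4, held by emp12.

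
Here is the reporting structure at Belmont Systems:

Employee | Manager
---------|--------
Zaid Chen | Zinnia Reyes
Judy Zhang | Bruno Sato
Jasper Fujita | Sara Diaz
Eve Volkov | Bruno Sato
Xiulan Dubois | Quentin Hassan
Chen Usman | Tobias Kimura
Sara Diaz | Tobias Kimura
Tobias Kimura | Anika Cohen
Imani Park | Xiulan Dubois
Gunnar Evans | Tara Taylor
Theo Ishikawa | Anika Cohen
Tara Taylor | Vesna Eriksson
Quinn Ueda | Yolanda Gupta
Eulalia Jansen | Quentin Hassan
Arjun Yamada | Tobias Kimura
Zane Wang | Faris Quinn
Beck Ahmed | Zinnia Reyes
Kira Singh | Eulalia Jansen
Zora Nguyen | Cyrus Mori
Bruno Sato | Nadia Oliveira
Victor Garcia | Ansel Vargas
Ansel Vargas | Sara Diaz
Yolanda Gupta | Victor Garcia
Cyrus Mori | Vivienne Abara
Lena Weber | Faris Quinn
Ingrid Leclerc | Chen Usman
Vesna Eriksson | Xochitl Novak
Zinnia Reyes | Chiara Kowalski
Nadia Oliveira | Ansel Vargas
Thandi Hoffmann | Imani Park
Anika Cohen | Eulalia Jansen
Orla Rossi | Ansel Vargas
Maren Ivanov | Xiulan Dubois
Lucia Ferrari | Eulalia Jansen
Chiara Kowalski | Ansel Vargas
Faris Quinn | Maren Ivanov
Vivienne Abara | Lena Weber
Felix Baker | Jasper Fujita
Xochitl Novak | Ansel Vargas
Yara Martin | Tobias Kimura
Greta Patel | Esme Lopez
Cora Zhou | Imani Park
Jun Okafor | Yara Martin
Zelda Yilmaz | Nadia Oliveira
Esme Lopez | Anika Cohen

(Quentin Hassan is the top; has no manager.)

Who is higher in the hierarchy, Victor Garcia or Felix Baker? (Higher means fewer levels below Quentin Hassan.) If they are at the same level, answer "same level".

Both Victor Garcia and Felix Baker are 6 levels below Quentin Hassan.

same level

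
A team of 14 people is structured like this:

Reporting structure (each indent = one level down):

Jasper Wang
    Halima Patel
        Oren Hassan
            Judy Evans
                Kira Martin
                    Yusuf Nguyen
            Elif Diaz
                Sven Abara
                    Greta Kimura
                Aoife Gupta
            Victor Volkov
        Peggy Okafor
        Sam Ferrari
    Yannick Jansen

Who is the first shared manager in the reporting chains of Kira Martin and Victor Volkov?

Oren Hassan

Kira Martin's chain of managers is Judy Evans, Oren Hassan, Halima Patel, Jasper Wang. Victor Volkov's chain of managers is Oren Hassan, Halima Patel, Jasper Wang. The first manager that appears in both chains is Oren Hassan.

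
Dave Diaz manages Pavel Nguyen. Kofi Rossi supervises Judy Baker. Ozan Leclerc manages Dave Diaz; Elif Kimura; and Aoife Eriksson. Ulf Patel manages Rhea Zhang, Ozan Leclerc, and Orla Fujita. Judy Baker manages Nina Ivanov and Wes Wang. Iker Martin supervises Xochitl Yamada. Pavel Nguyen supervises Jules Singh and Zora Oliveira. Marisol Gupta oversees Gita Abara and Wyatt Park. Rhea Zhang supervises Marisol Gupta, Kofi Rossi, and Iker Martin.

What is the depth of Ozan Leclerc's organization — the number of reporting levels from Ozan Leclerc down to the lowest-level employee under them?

3

The longest chain under Ozan Leclerc runs Ozan Leclerc → Dave Diaz → Pavel Nguyen → Zora Oliveira, which is 3 levels below Ozan Leclerc.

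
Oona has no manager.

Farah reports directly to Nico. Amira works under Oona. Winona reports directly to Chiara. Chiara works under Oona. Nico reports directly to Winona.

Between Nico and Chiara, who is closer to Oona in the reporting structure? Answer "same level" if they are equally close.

Chiara

Nico is 3 levels below Oona; Chiara is 1. Chiara is higher.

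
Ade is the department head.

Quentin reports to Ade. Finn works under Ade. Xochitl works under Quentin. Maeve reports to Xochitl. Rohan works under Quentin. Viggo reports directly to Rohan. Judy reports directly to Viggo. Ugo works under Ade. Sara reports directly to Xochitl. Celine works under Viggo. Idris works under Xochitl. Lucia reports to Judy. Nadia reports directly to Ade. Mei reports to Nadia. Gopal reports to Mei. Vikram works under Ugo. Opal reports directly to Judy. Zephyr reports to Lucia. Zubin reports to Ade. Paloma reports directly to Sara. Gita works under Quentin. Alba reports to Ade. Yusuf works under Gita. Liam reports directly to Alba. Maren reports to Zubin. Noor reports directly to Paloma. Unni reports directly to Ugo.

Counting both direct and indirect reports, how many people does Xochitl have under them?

Xochitl directly manages Maeve, Sara, Idris. Maeve has no reports. Under Sara: Paloma, Noor (2). Idris has no reports. So Xochitl's organization is 3 direct reports plus everyone under them: 1 + 3 + 1 = 5.

5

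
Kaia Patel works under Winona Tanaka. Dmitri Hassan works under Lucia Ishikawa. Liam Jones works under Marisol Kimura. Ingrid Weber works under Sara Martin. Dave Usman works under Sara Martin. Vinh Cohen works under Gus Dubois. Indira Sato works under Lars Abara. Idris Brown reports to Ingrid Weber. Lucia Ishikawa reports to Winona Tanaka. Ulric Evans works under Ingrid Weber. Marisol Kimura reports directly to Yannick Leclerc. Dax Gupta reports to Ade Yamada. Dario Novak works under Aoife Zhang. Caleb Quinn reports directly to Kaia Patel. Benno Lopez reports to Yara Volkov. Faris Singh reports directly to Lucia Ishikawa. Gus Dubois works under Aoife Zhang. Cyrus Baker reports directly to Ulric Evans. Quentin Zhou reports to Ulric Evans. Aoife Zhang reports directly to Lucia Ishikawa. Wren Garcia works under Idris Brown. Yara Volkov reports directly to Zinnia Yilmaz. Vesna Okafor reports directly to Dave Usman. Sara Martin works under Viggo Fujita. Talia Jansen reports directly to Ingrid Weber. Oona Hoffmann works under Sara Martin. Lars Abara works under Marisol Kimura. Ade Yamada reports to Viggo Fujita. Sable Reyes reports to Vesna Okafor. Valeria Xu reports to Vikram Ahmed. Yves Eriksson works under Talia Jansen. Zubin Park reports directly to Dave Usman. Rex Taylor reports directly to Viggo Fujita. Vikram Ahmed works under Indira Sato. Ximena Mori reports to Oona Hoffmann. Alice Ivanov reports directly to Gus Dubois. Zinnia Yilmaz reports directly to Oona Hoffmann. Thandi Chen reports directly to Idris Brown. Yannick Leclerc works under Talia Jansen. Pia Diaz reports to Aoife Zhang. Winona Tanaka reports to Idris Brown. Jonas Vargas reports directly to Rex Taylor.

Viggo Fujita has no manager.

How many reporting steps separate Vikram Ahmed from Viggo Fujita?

Chain from Vikram Ahmed up to Viggo Fujita: Vikram Ahmed → Indira Sato → Lars Abara → Marisol Kimura → Yannick Leclerc → Talia Jansen → Ingrid Weber → Sara Martin → Viggo Fujita. That is 8 steps up, so Vikram Ahmed is 8 levels below Viggo Fujita.

8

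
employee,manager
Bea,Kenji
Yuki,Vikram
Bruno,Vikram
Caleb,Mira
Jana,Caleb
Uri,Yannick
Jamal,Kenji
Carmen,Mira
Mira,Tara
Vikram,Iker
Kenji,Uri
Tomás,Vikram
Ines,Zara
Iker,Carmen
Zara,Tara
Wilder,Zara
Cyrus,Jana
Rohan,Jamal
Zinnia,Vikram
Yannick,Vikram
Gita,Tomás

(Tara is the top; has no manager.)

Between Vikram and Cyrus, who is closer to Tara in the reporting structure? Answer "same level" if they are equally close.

same level

Both Vikram and Cyrus are 4 levels below Tara.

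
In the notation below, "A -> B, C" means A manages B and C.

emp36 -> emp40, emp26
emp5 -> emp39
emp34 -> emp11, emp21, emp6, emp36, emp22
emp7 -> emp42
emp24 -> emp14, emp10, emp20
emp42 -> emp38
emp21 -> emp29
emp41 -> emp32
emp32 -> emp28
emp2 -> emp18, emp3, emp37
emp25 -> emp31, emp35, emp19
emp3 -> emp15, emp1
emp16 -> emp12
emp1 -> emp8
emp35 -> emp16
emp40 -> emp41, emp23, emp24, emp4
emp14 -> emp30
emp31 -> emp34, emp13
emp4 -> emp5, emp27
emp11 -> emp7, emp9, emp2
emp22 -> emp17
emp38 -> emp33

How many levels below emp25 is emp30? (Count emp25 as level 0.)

Chain from emp30 up to emp25: emp30 → emp14 → emp24 → emp40 → emp36 → emp34 → emp31 → emp25. That is 7 steps up, so emp30 is 7 levels below emp25.

7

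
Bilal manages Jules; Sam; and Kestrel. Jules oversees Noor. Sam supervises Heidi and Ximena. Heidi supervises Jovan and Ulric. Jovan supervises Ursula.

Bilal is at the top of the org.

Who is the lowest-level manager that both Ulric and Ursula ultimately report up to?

Heidi

Ulric's chain of managers is Heidi, Sam, Bilal. Ursula's chain of managers is Jovan, Heidi, Sam, Bilal. The first manager that appears in both chains is Heidi.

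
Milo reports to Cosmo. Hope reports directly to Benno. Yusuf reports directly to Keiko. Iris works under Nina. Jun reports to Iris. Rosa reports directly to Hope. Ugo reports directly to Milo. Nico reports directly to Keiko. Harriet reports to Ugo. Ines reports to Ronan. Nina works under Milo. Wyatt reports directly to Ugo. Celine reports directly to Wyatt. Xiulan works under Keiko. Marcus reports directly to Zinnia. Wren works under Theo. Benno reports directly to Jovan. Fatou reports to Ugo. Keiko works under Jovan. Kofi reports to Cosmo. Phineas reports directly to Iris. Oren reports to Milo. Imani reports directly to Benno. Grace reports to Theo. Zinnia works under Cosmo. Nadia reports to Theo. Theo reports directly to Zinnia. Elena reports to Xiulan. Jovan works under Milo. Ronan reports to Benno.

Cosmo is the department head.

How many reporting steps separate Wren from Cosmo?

3

Chain from Wren up to Cosmo: Wren → Theo → Zinnia → Cosmo. That is 3 steps up, so Wren is 3 levels below Cosmo.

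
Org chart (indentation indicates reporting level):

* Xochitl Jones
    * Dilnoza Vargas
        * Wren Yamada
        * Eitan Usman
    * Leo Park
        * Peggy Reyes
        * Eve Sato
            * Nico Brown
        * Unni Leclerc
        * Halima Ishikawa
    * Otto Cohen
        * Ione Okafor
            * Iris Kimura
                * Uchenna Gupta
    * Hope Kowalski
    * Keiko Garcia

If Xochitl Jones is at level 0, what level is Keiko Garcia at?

Chain from Keiko Garcia up to Xochitl Jones: Keiko Garcia → Xochitl Jones. That is 1 step up, so Keiko Garcia is 1 level below Xochitl Jones.

1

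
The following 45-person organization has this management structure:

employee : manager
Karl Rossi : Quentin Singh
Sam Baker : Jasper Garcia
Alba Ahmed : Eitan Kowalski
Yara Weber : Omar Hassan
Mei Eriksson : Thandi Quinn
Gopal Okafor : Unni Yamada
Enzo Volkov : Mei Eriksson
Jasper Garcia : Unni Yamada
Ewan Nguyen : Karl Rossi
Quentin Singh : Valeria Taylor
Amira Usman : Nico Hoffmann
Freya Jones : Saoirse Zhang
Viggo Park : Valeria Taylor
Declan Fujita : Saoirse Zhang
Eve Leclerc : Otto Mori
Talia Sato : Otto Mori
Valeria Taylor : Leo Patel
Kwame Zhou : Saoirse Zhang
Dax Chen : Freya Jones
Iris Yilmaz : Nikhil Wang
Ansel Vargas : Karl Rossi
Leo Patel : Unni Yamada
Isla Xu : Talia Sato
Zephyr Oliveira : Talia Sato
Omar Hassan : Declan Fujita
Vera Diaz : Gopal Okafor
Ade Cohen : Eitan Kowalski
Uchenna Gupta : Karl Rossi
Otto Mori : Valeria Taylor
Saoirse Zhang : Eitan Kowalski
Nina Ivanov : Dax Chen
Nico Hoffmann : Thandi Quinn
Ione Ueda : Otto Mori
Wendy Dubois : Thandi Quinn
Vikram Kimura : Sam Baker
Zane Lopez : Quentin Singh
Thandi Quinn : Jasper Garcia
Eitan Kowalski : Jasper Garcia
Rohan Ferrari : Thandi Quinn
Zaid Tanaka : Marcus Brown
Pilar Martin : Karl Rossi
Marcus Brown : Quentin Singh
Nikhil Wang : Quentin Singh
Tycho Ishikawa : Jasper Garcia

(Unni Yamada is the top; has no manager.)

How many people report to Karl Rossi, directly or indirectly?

Karl Rossi directly manages Uchenna Gupta, Ewan Nguyen, Pilar Martin, Ansel Vargas. Uchenna Gupta has no reports. Ewan Nguyen has no reports. Pilar Martin has no reports. Ansel Vargas has no reports. So Karl Rossi's organization is 4 direct reports plus everyone under them: 1 + 1 + 1 + 1 = 4.

4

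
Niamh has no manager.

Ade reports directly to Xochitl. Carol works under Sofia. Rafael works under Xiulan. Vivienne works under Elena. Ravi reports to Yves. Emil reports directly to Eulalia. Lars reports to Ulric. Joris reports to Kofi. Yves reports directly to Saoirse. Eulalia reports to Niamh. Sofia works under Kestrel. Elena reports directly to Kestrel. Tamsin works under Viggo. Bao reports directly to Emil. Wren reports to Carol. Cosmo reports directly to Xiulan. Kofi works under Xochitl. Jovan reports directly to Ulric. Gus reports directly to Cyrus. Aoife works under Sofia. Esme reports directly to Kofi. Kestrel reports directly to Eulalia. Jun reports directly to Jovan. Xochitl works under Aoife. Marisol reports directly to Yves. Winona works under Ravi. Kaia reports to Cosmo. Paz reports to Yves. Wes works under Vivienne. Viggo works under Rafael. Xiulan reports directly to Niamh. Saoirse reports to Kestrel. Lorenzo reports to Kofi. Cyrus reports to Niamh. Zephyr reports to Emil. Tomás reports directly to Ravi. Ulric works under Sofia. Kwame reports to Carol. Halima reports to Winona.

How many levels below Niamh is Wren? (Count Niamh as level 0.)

5

Chain from Wren up to Niamh: Wren → Carol → Sofia → Kestrel → Eulalia → Niamh. That is 5 steps up, so Wren is 5 levels below Niamh.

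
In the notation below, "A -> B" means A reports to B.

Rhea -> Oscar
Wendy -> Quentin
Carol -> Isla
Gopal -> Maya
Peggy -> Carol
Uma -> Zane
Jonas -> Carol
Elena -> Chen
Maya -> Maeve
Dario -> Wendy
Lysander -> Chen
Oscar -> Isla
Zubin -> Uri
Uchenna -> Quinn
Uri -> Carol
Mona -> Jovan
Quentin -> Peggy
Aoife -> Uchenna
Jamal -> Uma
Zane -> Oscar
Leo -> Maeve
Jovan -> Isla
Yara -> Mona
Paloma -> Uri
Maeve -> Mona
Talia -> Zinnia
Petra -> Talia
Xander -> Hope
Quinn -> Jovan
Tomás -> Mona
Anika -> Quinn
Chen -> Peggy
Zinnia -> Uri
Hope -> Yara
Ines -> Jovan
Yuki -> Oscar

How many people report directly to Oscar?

Oscar directly manages Zane, Yuki, Rhea. That is 3 direct reports.

3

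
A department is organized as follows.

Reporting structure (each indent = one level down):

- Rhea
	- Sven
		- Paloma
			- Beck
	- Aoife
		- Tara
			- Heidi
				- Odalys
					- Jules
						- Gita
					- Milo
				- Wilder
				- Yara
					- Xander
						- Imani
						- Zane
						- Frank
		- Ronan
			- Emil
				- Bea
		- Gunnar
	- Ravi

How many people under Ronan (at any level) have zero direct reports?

The only person in Ronan's organization with no one reporting to them is Bea. That is 1.

1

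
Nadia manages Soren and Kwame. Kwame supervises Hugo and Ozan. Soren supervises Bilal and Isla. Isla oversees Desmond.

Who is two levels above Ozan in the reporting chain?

Ozan reports to Kwame, and Kwame reports to Nadia. So Ozan's skip-level manager is Nadia.

Nadia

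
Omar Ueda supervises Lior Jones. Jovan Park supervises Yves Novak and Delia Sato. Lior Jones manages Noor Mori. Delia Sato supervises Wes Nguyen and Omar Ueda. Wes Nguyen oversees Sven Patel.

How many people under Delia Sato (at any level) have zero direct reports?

2

The people in Delia Sato's organization with no one reporting to them are Noor Mori, Sven Patel. That is 2.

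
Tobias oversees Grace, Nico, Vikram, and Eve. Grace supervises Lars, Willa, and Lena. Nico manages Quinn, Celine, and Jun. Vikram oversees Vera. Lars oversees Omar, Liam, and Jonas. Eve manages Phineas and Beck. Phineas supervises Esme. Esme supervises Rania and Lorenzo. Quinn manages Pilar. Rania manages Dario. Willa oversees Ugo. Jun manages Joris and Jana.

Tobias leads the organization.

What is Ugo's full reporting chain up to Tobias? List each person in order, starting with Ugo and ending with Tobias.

Ugo -> Willa -> Grace -> Tobias

Ugo reports to Willa. Willa reports to Grace. Grace reports to Tobias. Tobias is at the top.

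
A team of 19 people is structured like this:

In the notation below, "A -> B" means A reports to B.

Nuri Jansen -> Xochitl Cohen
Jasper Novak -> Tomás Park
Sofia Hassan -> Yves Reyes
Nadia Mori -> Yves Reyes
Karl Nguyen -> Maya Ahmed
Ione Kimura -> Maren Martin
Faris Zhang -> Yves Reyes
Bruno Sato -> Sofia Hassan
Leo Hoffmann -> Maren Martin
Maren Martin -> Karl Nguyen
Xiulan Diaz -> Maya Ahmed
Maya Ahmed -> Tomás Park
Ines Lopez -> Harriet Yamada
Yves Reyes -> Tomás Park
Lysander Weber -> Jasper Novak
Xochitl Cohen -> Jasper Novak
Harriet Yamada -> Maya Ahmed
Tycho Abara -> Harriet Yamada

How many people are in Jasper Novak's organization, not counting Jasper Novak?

3

Jasper Novak directly manages Xochitl Cohen, Lysander Weber. Under Xochitl Cohen: Nuri Jansen (1). Lysander Weber has no reports. So Jasper Novak's organization is 2 direct reports plus everyone under them: 2 + 1 = 3.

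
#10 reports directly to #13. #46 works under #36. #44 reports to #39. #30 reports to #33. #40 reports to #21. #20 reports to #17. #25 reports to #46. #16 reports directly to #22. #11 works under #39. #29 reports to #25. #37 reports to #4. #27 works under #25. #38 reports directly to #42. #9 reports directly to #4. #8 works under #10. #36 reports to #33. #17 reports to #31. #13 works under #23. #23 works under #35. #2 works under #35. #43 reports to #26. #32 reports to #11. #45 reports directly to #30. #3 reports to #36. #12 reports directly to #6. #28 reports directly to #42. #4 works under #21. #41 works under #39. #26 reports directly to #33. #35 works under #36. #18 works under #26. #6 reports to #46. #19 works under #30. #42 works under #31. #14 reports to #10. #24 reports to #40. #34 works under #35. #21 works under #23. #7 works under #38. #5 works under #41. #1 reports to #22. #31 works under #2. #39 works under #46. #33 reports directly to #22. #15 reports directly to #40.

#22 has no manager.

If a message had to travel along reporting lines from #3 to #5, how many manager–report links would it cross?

5

#3 is 1 level below #36, and #5 is 4 levels below #36 (their lowest common manager). The shortest path runs up from #3 to #36 and back down to #5: 1 + 4 = 5 links.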